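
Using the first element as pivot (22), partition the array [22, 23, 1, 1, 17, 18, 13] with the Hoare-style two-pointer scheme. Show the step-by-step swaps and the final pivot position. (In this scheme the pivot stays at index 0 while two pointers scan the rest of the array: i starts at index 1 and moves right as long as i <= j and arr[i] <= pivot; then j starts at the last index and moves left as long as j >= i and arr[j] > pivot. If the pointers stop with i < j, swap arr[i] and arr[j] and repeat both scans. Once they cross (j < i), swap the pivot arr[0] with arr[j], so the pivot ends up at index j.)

Hoare-style two-pointer partition with pivot = 22:

Initial array: [22, 23, 1, 1, 17, 18, 13]

Pointers start at i = 1, j = 6.
i stops at index 1 (arr[1]=23 > 22), j stops at index 6 (arr[6]=13 <= 22): swap arr[1] and arr[6], array becomes [22, 13, 1, 1, 17, 18, 23]
i ends at 6, j ends at 5: the pointers have crossed (j < i), so scanning stops.

Swap pivot arr[0] with arr[5] to place pivot at position 5: [18, 13, 1, 1, 17, 22, 23]
Pivot position: 5

After partitioning with pivot 22, the array becomes [18, 13, 1, 1, 17, 22, 23]. The pivot is placed at index 5. All elements to the left of the pivot are <= 22, and all elements to the right are > 22.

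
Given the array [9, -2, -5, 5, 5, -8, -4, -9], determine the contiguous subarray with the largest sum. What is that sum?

Using Kadane's algorithm on [9, -2, -5, 5, 5, -8, -4, -9]:

Scanning through the array:
Position 1 (value -2): max_ending_here = 7, max_so_far = 9
Position 2 (value -5): max_ending_here = 2, max_so_far = 9
Position 3 (value 5): max_ending_here = 7, max_so_far = 9
Position 4 (value 5): max_ending_here = 12, max_so_far = 12
Position 5 (value -8): max_ending_here = 4, max_so_far = 12
Position 6 (value -4): max_ending_here = 0, max_so_far = 12
Position 7 (value -9): max_ending_here = -9, max_so_far = 12

Maximum subarray: [9, -2, -5, 5, 5]
Maximum sum: 12

The maximum subarray is [9, -2, -5, 5, 5] with sum 12. This subarray runs from index 0 to index 4.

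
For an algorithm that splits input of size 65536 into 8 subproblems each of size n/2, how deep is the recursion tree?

For divide and conquer with division factor 2:

Problem sizes at each level:
Level 0: 65536
Level 1: 32768
Level 2: 16384
Level 3: 8192
Level 4: 4096
Level 5: 2048
Level 6: 1024
Level 7: 512
Level 8: 256
Level 9: 128
Level 10: 64
Level 11: 32
Level 12: 16
Level 13: 8
Level 14: 4
Level 15: 2
Level 16: 1

The root is level 0 and the size-1 base case is level 16 (the tree spans levels 0 through 16, i.e. 17 levels counting the root), so the depth is the number of divisions: log_2(65536) = 16

The recursion tree depth is log_2(65536) = 16. At each level, the problem size is divided by 2, so it takes 16 divisions to reduce to a base case of size 1. The algorithm makes 8 recursive calls at each level.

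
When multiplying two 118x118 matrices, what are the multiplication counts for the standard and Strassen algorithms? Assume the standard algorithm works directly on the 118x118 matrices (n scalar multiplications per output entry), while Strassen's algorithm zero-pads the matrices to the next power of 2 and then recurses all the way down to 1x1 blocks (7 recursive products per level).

Matrix multiplication for 118x118 matrices:

Strassen's algorithm requires power-of-2 dimensions. Pad 118x118 to 128x128 (next power of 2).

Standard algorithm: 118^3 = 1643032 multiplications
Strassen's algorithm: 7^(log2(128)) = 7^7 = 823543 multiplications
Savings: 1643032 - 823543 = 819489 multiplications

Standard: 1643032 multiplications (118^3). Strassen: 823543 multiplications (7^7, after padding to 128x128). Strassen reduces 8 recursive multiplications to 7 at each level.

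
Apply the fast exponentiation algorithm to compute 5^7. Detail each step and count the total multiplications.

Computing 5^7 by squaring (build up from 5^1; each line after the first costs one multiplication):

5^1 = 5
5^2 = (5^1)^2 = 5^2 = 25
5^3 = 5 * 5^2 = 5 * 25 = 125
5^6 = (5^3)^2 = 125^2 = 15625
5^7 = 5 * 5^6 = 5 * 15625 = 78125

Result: 78125
Multiplications needed: 4 (4 lines after 5^1)

5^7 = 78125. Using exponentiation by squaring, this requires 4 multiplications. The key idea: if the exponent is even, square the half-power; if odd, multiply by the base once.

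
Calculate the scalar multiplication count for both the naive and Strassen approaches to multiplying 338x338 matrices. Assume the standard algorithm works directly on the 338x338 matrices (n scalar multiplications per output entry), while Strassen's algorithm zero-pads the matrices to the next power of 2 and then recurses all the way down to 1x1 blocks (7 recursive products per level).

Matrix multiplication for 338x338 matrices:

Strassen's algorithm requires power-of-2 dimensions. Pad 338x338 to 512x512 (next power of 2).

Standard algorithm: 338^3 = 38614472 multiplications
Strassen's algorithm: 7^(log2(512)) = 7^9 = 40353607 multiplications
Difference: 38614472 - 40353607 = -1739135 (Strassen uses MORE here due to padding overhead — for small or just-over-power-of-2 n, padding can outweigh the per-level savings)

Standard: 38614472 multiplications (338^3). Strassen: 40353607 multiplications (7^9, after padding to 512x512). Strassen reduces 8 recursive multiplications to 7 at each level.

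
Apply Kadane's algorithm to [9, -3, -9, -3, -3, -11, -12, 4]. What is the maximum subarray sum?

Using Kadane's algorithm on [9, -3, -9, -3, -3, -11, -12, 4]:

Scanning through the array:
Position 1 (value -3): max_ending_here = 6, max_so_far = 9
Position 2 (value -9): max_ending_here = -3, max_so_far = 9
Position 3 (value -3): max_ending_here = -3, max_so_far = 9
Position 4 (value -3): max_ending_here = -3, max_so_far = 9
Position 5 (value -11): max_ending_here = -11, max_so_far = 9
Position 6 (value -12): max_ending_here = -12, max_so_far = 9
Position 7 (value 4): max_ending_here = 4, max_so_far = 9

Maximum subarray: [9]
Maximum sum: 9

The maximum subarray is [9] with sum 9. This subarray runs from index 0 to index 0.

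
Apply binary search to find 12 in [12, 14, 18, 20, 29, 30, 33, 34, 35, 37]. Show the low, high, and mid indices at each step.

Binary search for 12 in [12, 14, 18, 20, 29, 30, 33, 34, 35, 37]:

lo=0, hi=9, mid=4, arr[mid]=29 -> 29 > 12, search left half
lo=0, hi=3, mid=1, arr[mid]=14 -> 14 > 12, search left half
lo=0, hi=0, mid=0, arr[mid]=12 -> Found target at index 0!

Binary search finds 12 at index 0 after 3 comparisons. The search repeatedly halves the search space by comparing with the middle element.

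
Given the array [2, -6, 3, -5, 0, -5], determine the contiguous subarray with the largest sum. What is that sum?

Using Kadane's algorithm on [2, -6, 3, -5, 0, -5]:

Scanning through the array:
Position 1 (value -6): max_ending_here = -4, max_so_far = 2
Position 2 (value 3): max_ending_here = 3, max_so_far = 3
Position 3 (value -5): max_ending_here = -2, max_so_far = 3
Position 4 (value 0): max_ending_here = 0, max_so_far = 3
Position 5 (value -5): max_ending_here = -5, max_so_far = 3

Maximum subarray: [3]
Maximum sum: 3

The maximum subarray is [3] with sum 3. This subarray runs from index 2 to index 2.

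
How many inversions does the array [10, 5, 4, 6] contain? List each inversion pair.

Finding inversions in [10, 5, 4, 6]:

(0, 1): arr[0]=10 > arr[1]=5
(0, 2): arr[0]=10 > arr[2]=4
(0, 3): arr[0]=10 > arr[3]=6
(1, 2): arr[1]=5 > arr[2]=4

Total inversions: 4

The array has 4 inversion(s): (0,1), (0,2), (0,3), (1,2). Each pair (i,j) satisfies i < j and arr[i] > arr[j].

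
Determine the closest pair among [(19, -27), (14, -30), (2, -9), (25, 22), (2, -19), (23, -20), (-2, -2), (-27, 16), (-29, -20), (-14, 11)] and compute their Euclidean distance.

Computing all pairwise distances among 10 points:

d((19, -27), (14, -30)) = 5.831 <-- minimum
d((19, -27), (2, -9)) = 24.7588
d((19, -27), (25, 22)) = 49.366
d((19, -27), (2, -19)) = 18.7883
d((19, -27), (23, -20)) = 8.0623
d((19, -27), (-2, -2)) = 32.6497
d((19, -27), (-27, 16)) = 62.9682
d((19, -27), (-29, -20)) = 48.5077
d((19, -27), (-14, 11)) = 50.3289
d((14, -30), (2, -9)) = 24.1868
d((14, -30), (25, 22)) = 53.1507
d((14, -30), (2, -19)) = 16.2788
d((14, -30), (23, -20)) = 13.4536
d((14, -30), (-2, -2)) = 32.249
d((14, -30), (-27, 16)) = 61.6198
d((14, -30), (-29, -20)) = 44.1475
d((14, -30), (-14, 11)) = 49.6488
d((2, -9), (25, 22)) = 38.6005
d((2, -9), (2, -19)) = 10.0
d((2, -9), (23, -20)) = 23.7065
d((2, -9), (-2, -2)) = 8.0623
d((2, -9), (-27, 16)) = 38.2884
d((2, -9), (-29, -20)) = 32.8938
d((2, -9), (-14, 11)) = 25.6125
d((25, 22), (2, -19)) = 47.0106
d((25, 22), (23, -20)) = 42.0476
d((25, 22), (-2, -2)) = 36.1248
d((25, 22), (-27, 16)) = 52.345
d((25, 22), (-29, -20)) = 68.4105
d((25, 22), (-14, 11)) = 40.5216
d((2, -19), (23, -20)) = 21.0238
d((2, -19), (-2, -2)) = 17.4642
d((2, -19), (-27, 16)) = 45.4533
d((2, -19), (-29, -20)) = 31.0161
d((2, -19), (-14, 11)) = 34.0
d((23, -20), (-2, -2)) = 30.8058
d((23, -20), (-27, 16)) = 61.6117
d((23, -20), (-29, -20)) = 52.0
d((23, -20), (-14, 11)) = 48.2701
d((-2, -2), (-27, 16)) = 30.8058
d((-2, -2), (-29, -20)) = 32.45
d((-2, -2), (-14, 11)) = 17.6918
d((-27, 16), (-29, -20)) = 36.0555
d((-27, 16), (-14, 11)) = 13.9284
d((-29, -20), (-14, 11)) = 34.4384

Closest pair: (19, -27) and (14, -30) with distance 5.831

The closest pair is (19, -27) and (14, -30) with Euclidean distance 5.831. For 10 points, brute-force pairwise comparison is shown above. For large n, the divide-and-conquer algorithm (sort by x, recurse on halves, check the dividing strip) achieves O(n log n).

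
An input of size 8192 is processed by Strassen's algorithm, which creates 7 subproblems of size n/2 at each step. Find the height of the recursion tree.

For divide and conquer with division factor 2:

Problem sizes at each level:
Level 0: 8192
Level 1: 4096
Level 2: 2048
Level 3: 1024
Level 4: 512
Level 5: 256
Level 6: 128
Level 7: 64
Level 8: 32
Level 9: 16
Level 10: 8
Level 11: 4
Level 12: 2
Level 13: 1

The root is level 0 and the size-1 base case is level 13 (the tree spans levels 0 through 13, i.e. 14 levels counting the root), so the depth is the number of divisions: log_2(8192) = 13

The recursion tree depth is log_2(8192) = 13. At each level, the problem size is divided by 2, so it takes 13 divisions to reduce to a base case of size 1. The algorithm makes 7 recursive calls at each level.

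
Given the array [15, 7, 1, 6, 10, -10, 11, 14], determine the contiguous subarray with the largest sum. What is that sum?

Using Kadane's algorithm on [15, 7, 1, 6, 10, -10, 11, 14]:

Scanning through the array:
Position 1 (value 7): max_ending_here = 22, max_so_far = 22
Position 2 (value 1): max_ending_here = 23, max_so_far = 23
Position 3 (value 6): max_ending_here = 29, max_so_far = 29
Position 4 (value 10): max_ending_here = 39, max_so_far = 39
Position 5 (value -10): max_ending_here = 29, max_so_far = 39
Position 6 (value 11): max_ending_here = 40, max_so_far = 40
Position 7 (value 14): max_ending_here = 54, max_so_far = 54

Maximum subarray: [15, 7, 1, 6, 10, -10, 11, 14]
Maximum sum: 54

The maximum subarray is [15, 7, 1, 6, 10, -10, 11, 14] with sum 54. This subarray runs from index 0 to index 7.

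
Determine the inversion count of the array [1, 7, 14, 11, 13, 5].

Finding inversions in [1, 7, 14, 11, 13, 5]:

(1, 5): arr[1]=7 > arr[5]=5
(2, 3): arr[2]=14 > arr[3]=11
(2, 4): arr[2]=14 > arr[4]=13
(2, 5): arr[2]=14 > arr[5]=5
(3, 5): arr[3]=11 > arr[5]=5
(4, 5): arr[4]=13 > arr[5]=5

Total inversions: 6

The array has 6 inversion(s): (1,5), (2,3), (2,4), (2,5), (3,5), (4,5). Each pair (i,j) satisfies i < j and arr[i] > arr[j].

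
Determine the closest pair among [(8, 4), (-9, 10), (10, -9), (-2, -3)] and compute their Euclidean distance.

Computing all pairwise distances among 4 points:

d((8, 4), (-9, 10)) = 18.0278
d((8, 4), (10, -9)) = 13.1529
d((8, 4), (-2, -3)) = 12.2066 <-- minimum
d((-9, 10), (10, -9)) = 26.8701
d((-9, 10), (-2, -3)) = 14.7648
d((10, -9), (-2, -3)) = 13.4164

Closest pair: (8, 4) and (-2, -3) with distance 12.2066

The closest pair is (8, 4) and (-2, -3) with Euclidean distance 12.2066. For 4 points, brute-force pairwise comparison is shown above. For large n, the divide-and-conquer algorithm (sort by x, recurse on halves, check the dividing strip) achieves O(n log n).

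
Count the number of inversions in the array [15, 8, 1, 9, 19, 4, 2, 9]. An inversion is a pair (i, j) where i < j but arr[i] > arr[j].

Finding inversions in [15, 8, 1, 9, 19, 4, 2, 9]:

(0, 1): arr[0]=15 > arr[1]=8
(0, 2): arr[0]=15 > arr[2]=1
(0, 3): arr[0]=15 > arr[3]=9
(0, 5): arr[0]=15 > arr[5]=4
(0, 6): arr[0]=15 > arr[6]=2
(0, 7): arr[0]=15 > arr[7]=9
(1, 2): arr[1]=8 > arr[2]=1
(1, 5): arr[1]=8 > arr[5]=4
(1, 6): arr[1]=8 > arr[6]=2
(3, 5): arr[3]=9 > arr[5]=4
(3, 6): arr[3]=9 > arr[6]=2
(4, 5): arr[4]=19 > arr[5]=4
(4, 6): arr[4]=19 > arr[6]=2
(4, 7): arr[4]=19 > arr[7]=9
(5, 6): arr[5]=4 > arr[6]=2

Total inversions: 15

The array has 15 inversion(s): (0,1), (0,2), (0,3), (0,5), (0,6), (0,7), (1,2), (1,5), (1,6), (3,5), (3,6), (4,5), (4,6), (4,7), (5,6). Each pair (i,j) satisfies i < j and arr[i] > arr[j].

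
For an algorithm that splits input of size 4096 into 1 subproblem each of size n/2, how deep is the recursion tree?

For divide and conquer with division factor 2:

Problem sizes at each level:
Level 0: 4096
Level 1: 2048
Level 2: 1024
Level 3: 512
Level 4: 256
Level 5: 128
Level 6: 64
Level 7: 32
Level 8: 16
Level 9: 8
Level 10: 4
Level 11: 2
Level 12: 1

The root is level 0 and the size-1 base case is level 12 (the tree spans levels 0 through 12, i.e. 13 levels counting the root), so the depth is the number of divisions: log_2(4096) = 12

The recursion tree depth is log_2(4096) = 12. At each level, the problem size is divided by 2, so it takes 12 divisions to reduce to a base case of size 1. The algorithm makes 1 recursive call at each level.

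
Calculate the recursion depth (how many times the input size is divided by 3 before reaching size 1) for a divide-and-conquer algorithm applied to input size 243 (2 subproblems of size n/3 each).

For divide and conquer with division factor 3:

Problem sizes at each level:
Level 0: 243
Level 1: 81
Level 2: 27
Level 3: 9
Level 4: 3
Level 5: 1

The root is level 0 and the size-1 base case is level 5 (the tree spans levels 0 through 5, i.e. 6 levels counting the root), so the depth is the number of divisions: log_3(243) = 5

The recursion tree depth is log_3(243) = 5. At each level, the problem size is divided by 3, so it takes 5 divisions to reduce to a base case of size 1. The algorithm makes 2 recursive calls at each level.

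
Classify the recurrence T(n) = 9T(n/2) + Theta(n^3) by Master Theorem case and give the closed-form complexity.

Master Theorem for T(n) = 9T(n/2) + O(n^3):

a = 9, b = 2, c = 3
log_b(a) = log_2(9) = 3.1699

Case 1: c = 3 < log_2(9) = 3.1699
T(n) = O(n^(log_2 9))

For T(n) = 9T(n/2) + O(n^3): log_2(9) = 3.1699. This is Case 1 of the Master Theorem (c < log_b(a), work dominated by leaves), giving O(n^(log_2 9)).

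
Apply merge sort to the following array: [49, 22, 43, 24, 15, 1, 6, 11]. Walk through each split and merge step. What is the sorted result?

Merge sort trace:

Split: [49, 22, 43, 24, 15, 1, 6, 11] -> [49, 22, 43, 24] and [15, 1, 6, 11]
  Split: [49, 22, 43, 24] -> [49, 22] and [43, 24]
    Split: [49, 22] -> [49] and [22]
    Merge: [49] + [22] -> [22, 49]
    Split: [43, 24] -> [43] and [24]
    Merge: [43] + [24] -> [24, 43]
  Merge: [22, 49] + [24, 43] -> [22, 24, 43, 49]
  Split: [15, 1, 6, 11] -> [15, 1] and [6, 11]
    Split: [15, 1] -> [15] and [1]
    Merge: [15] + [1] -> [1, 15]
    Split: [6, 11] -> [6] and [11]
    Merge: [6] + [11] -> [6, 11]
  Merge: [1, 15] + [6, 11] -> [1, 6, 11, 15]
Merge: [22, 24, 43, 49] + [1, 6, 11, 15] -> [1, 6, 11, 15, 22, 24, 43, 49]

Final sorted array: [1, 6, 11, 15, 22, 24, 43, 49]

The merge sort proceeds by recursively splitting the array and merging sorted halves.
After all merges, the sorted array is [1, 6, 11, 15, 22, 24, 43, 49].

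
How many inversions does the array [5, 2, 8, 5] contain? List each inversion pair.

Finding inversions in [5, 2, 8, 5]:

(0, 1): arr[0]=5 > arr[1]=2
(2, 3): arr[2]=8 > arr[3]=5

Total inversions: 2

The array has 2 inversion(s): (0,1), (2,3). Each pair (i,j) satisfies i < j and arr[i] > arr[j].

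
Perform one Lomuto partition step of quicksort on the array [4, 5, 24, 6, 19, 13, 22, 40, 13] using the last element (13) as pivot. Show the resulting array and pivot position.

Lomuto partition with pivot = 13:

Initial array: [4, 5, 24, 6, 19, 13, 22, 40, 13]

arr[0]=4 <= 13: swap with position 0, array becomes [4, 5, 24, 6, 19, 13, 22, 40, 13]
arr[1]=5 <= 13: swap with position 1, array becomes [4, 5, 24, 6, 19, 13, 22, 40, 13]
arr[2]=24 > 13: no swap
arr[3]=6 <= 13: swap with position 2, array becomes [4, 5, 6, 24, 19, 13, 22, 40, 13]
arr[4]=19 > 13: no swap
arr[5]=13 <= 13: swap with position 3, array becomes [4, 5, 6, 13, 19, 24, 22, 40, 13]
arr[6]=22 > 13: no swap
arr[7]=40 > 13: no swap

Place pivot at position 4: [4, 5, 6, 13, 13, 24, 22, 40, 19]
Pivot position: 4

After partitioning with pivot 13, the array becomes [4, 5, 6, 13, 13, 24, 22, 40, 19]. The pivot is placed at index 4. All elements to the left of the pivot are <= 13, and all elements to the right are > 13.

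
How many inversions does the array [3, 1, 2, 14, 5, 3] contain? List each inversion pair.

Finding inversions in [3, 1, 2, 14, 5, 3]:

(0, 1): arr[0]=3 > arr[1]=1
(0, 2): arr[0]=3 > arr[2]=2
(3, 4): arr[3]=14 > arr[4]=5
(3, 5): arr[3]=14 > arr[5]=3
(4, 5): arr[4]=5 > arr[5]=3

Total inversions: 5

The array has 5 inversion(s): (0,1), (0,2), (3,4), (3,5), (4,5). Each pair (i,j) satisfies i < j and arr[i] > arr[j].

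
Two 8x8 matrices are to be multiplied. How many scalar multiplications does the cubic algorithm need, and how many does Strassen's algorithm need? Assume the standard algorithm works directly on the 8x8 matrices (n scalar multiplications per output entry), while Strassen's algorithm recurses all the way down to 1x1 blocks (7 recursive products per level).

Matrix multiplication for 8x8 matrices:

Standard algorithm: 8^3 = 512 multiplications
Strassen's algorithm: 7^(log2(8)) = 7^3 = 343 multiplications
Savings: 512 - 343 = 169 multiplications

Standard: 512 multiplications (8^3). Strassen: 343 multiplications (7^3). Strassen reduces 8 recursive multiplications to 7 at each level.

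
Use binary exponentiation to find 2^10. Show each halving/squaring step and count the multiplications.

Computing 2^10 by squaring (build up from 2^1; each line after the first costs one multiplication):

2^1 = 2
2^2 = (2^1)^2 = 2^2 = 4
2^4 = (2^2)^2 = 4^2 = 16
2^5 = 2 * 2^4 = 2 * 16 = 32
2^10 = (2^5)^2 = 32^2 = 1024

Result: 1024
Multiplications needed: 4 (4 lines after 2^1)

2^10 = 1024. Using exponentiation by squaring, this requires 4 multiplications. The key idea: if the exponent is even, square the half-power; if odd, multiply by the base once.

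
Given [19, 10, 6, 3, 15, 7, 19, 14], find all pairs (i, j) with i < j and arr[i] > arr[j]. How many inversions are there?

Finding inversions in [19, 10, 6, 3, 15, 7, 19, 14]:

(0, 1): arr[0]=19 > arr[1]=10
(0, 2): arr[0]=19 > arr[2]=6
(0, 3): arr[0]=19 > arr[3]=3
(0, 4): arr[0]=19 > arr[4]=15
(0, 5): arr[0]=19 > arr[5]=7
(0, 7): arr[0]=19 > arr[7]=14
(1, 2): arr[1]=10 > arr[2]=6
(1, 3): arr[1]=10 > arr[3]=3
(1, 5): arr[1]=10 > arr[5]=7
(2, 3): arr[2]=6 > arr[3]=3
(4, 5): arr[4]=15 > arr[5]=7
(4, 7): arr[4]=15 > arr[7]=14
(6, 7): arr[6]=19 > arr[7]=14

Total inversions: 13

The array has 13 inversion(s): (0,1), (0,2), (0,3), (0,4), (0,5), (0,7), (1,2), (1,3), (1,5), (2,3), (4,5), (4,7), (6,7). Each pair (i,j) satisfies i < j and arr[i] > arr[j].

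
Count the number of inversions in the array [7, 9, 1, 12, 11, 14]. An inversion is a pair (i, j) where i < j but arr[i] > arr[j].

Finding inversions in [7, 9, 1, 12, 11, 14]:

(0, 2): arr[0]=7 > arr[2]=1
(1, 2): arr[1]=9 > arr[2]=1
(3, 4): arr[3]=12 > arr[4]=11

Total inversions: 3

The array has 3 inversion(s): (0,2), (1,2), (3,4). Each pair (i,j) satisfies i < j and arr[i] > arr[j].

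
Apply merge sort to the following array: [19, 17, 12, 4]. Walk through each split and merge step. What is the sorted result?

Merge sort trace:

Split: [19, 17, 12, 4] -> [19, 17] and [12, 4]
  Split: [19, 17] -> [19] and [17]
  Merge: [19] + [17] -> [17, 19]
  Split: [12, 4] -> [12] and [4]
  Merge: [12] + [4] -> [4, 12]
Merge: [17, 19] + [4, 12] -> [4, 12, 17, 19]

Final sorted array: [4, 12, 17, 19]

The merge sort proceeds by recursively splitting the array and merging sorted halves.
After all merges, the sorted array is [4, 12, 17, 19].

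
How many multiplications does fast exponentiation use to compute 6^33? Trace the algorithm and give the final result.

Computing 6^33 by squaring (build up from 6^1; each line after the first costs one multiplication):

6^1 = 6
6^2 = (6^1)^2 = 6^2 = 36
6^4 = (6^2)^2 = 36^2 = 1296
6^8 = (6^4)^2 = 1296^2 = 1679616
6^16 = (6^8)^2 = 1679616^2 = 2821109907456
6^32 = (6^16)^2 = 2821109907456^2 = 7958661109946400884391936
6^33 = 6 * 6^32 = 6 * 7958661109946400884391936 = 47751966659678405306351616

Result: 47751966659678405306351616
Multiplications needed: 6 (6 lines after 6^1)

6^33 = 47751966659678405306351616. Using exponentiation by squaring, this requires 6 multiplications. The key idea: if the exponent is even, square the half-power; if odd, multiply by the base once.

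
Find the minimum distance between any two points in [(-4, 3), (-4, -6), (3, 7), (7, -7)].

Computing all pairwise distances among 4 points:

d((-4, 3), (-4, -6)) = 9.0
d((-4, 3), (3, 7)) = 8.0623 <-- minimum
d((-4, 3), (7, -7)) = 14.8661
d((-4, -6), (3, 7)) = 14.7648
d((-4, -6), (7, -7)) = 11.0454
d((3, 7), (7, -7)) = 14.5602

Closest pair: (-4, 3) and (3, 7) with distance 8.0623

The closest pair is (-4, 3) and (3, 7) with Euclidean distance 8.0623. For 4 points, brute-force pairwise comparison is shown above. For large n, the divide-and-conquer algorithm (sort by x, recurse on halves, check the dividing strip) achieves O(n log n).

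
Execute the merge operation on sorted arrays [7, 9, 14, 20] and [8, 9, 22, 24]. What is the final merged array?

Merging process:

Compare 7 vs 8: take 7 from left. Merged: [7]
Compare 9 vs 8: take 8 from right. Merged: [7, 8]
Compare 9 vs 9: take 9 from left. Merged: [7, 8, 9]
Compare 14 vs 9: take 9 from right. Merged: [7, 8, 9, 9]
Compare 14 vs 22: take 14 from left. Merged: [7, 8, 9, 9, 14]
Compare 20 vs 22: take 20 from left. Merged: [7, 8, 9, 9, 14, 20]
Append remaining from right: [22, 24]. Merged: [7, 8, 9, 9, 14, 20, 22, 24]

Final merged array: [7, 8, 9, 9, 14, 20, 22, 24]
Total comparisons: 6

The merged array is [7, 8, 9, 9, 14, 20, 22, 24], requiring 6 comparisons. The merge step runs in O(n) time where n is the total number of elements.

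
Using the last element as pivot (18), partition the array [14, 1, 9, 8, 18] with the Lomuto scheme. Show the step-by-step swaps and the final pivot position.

Lomuto partition with pivot = 18:

Initial array: [14, 1, 9, 8, 18]

arr[0]=14 <= 18: swap with position 0, array becomes [14, 1, 9, 8, 18]
arr[1]=1 <= 18: swap with position 1, array becomes [14, 1, 9, 8, 18]
arr[2]=9 <= 18: swap with position 2, array becomes [14, 1, 9, 8, 18]
arr[3]=8 <= 18: swap with position 3, array becomes [14, 1, 9, 8, 18]

Place pivot at position 4: [14, 1, 9, 8, 18]
Pivot position: 4

After partitioning with pivot 18, the array becomes [14, 1, 9, 8, 18]. The pivot is placed at index 4. All elements to the left of the pivot are <= 18, and all elements to the right are > 18.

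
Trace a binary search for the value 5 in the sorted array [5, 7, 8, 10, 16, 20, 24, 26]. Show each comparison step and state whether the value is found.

Binary search for 5 in [5, 7, 8, 10, 16, 20, 24, 26]:

lo=0, hi=7, mid=3, arr[mid]=10 -> 10 > 5, search left half
lo=0, hi=2, mid=1, arr[mid]=7 -> 7 > 5, search left half
lo=0, hi=0, mid=0, arr[mid]=5 -> Found target at index 0!

Binary search finds 5 at index 0 after 3 comparisons. The search repeatedly halves the search space by comparing with the middle element.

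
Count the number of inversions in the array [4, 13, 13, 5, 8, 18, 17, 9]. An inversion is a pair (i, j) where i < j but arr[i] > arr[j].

Finding inversions in [4, 13, 13, 5, 8, 18, 17, 9]:

(1, 3): arr[1]=13 > arr[3]=5
(1, 4): arr[1]=13 > arr[4]=8
(1, 7): arr[1]=13 > arr[7]=9
(2, 3): arr[2]=13 > arr[3]=5
(2, 4): arr[2]=13 > arr[4]=8
(2, 7): arr[2]=13 > arr[7]=9
(5, 6): arr[5]=18 > arr[6]=17
(5, 7): arr[5]=18 > arr[7]=9
(6, 7): arr[6]=17 > arr[7]=9

Total inversions: 9

The array has 9 inversion(s): (1,3), (1,4), (1,7), (2,3), (2,4), (2,7), (5,6), (5,7), (6,7). Each pair (i,j) satisfies i < j and arr[i] > arr[j].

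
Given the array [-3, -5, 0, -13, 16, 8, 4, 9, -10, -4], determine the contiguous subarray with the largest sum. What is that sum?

Using Kadane's algorithm on [-3, -5, 0, -13, 16, 8, 4, 9, -10, -4]:

Scanning through the array:
Position 1 (value -5): max_ending_here = -5, max_so_far = -3
Position 2 (value 0): max_ending_here = 0, max_so_far = 0
Position 3 (value -13): max_ending_here = -13, max_so_far = 0
Position 4 (value 16): max_ending_here = 16, max_so_far = 16
Position 5 (value 8): max_ending_here = 24, max_so_far = 24
Position 6 (value 4): max_ending_here = 28, max_so_far = 28
Position 7 (value 9): max_ending_here = 37, max_so_far = 37
Position 8 (value -10): max_ending_here = 27, max_so_far = 37
Position 9 (value -4): max_ending_here = 23, max_so_far = 37

Maximum subarray: [16, 8, 4, 9]
Maximum sum: 37

The maximum subarray is [16, 8, 4, 9] with sum 37. This subarray runs from index 4 to index 7.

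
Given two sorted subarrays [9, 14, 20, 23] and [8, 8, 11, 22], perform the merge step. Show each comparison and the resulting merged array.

Merging process:

Compare 9 vs 8: take 8 from right. Merged: [8]
Compare 9 vs 8: take 8 from right. Merged: [8, 8]
Compare 9 vs 11: take 9 from left. Merged: [8, 8, 9]
Compare 14 vs 11: take 11 from right. Merged: [8, 8, 9, 11]
Compare 14 vs 22: take 14 from left. Merged: [8, 8, 9, 11, 14]
Compare 20 vs 22: take 20 from left. Merged: [8, 8, 9, 11, 14, 20]
Compare 23 vs 22: take 22 from right. Merged: [8, 8, 9, 11, 14, 20, 22]
Append remaining from left: [23]. Merged: [8, 8, 9, 11, 14, 20, 22, 23]

Final merged array: [8, 8, 9, 11, 14, 20, 22, 23]
Total comparisons: 7

The merged array is [8, 8, 9, 11, 14, 20, 22, 23], requiring 7 comparisons. The merge step runs in O(n) time where n is the total number of elements.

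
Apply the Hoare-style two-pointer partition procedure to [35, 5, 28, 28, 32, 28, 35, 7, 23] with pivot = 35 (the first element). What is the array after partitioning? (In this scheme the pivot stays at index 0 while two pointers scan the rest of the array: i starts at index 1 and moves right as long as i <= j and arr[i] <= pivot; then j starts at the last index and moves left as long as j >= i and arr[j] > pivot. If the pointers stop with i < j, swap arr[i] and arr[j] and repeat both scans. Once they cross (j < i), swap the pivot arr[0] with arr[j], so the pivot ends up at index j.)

Hoare-style two-pointer partition with pivot = 35:

Initial array: [35, 5, 28, 28, 32, 28, 35, 7, 23]

Pointers start at i = 1, j = 8.
i ends at 9, j ends at 8: the pointers have crossed (j < i), so scanning stops.

Swap pivot arr[0] with arr[8] to place pivot at position 8: [23, 5, 28, 28, 32, 28, 35, 7, 35]
Pivot position: 8

After partitioning with pivot 35, the array becomes [23, 5, 28, 28, 32, 28, 35, 7, 35]. The pivot is placed at index 8. All elements to the left of the pivot are <= 35, and all elements to the right are > 35.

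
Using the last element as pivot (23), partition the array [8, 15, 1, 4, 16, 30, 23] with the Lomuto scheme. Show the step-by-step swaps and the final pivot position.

Lomuto partition with pivot = 23:

Initial array: [8, 15, 1, 4, 16, 30, 23]

arr[0]=8 <= 23: swap with position 0, array becomes [8, 15, 1, 4, 16, 30, 23]
arr[1]=15 <= 23: swap with position 1, array becomes [8, 15, 1, 4, 16, 30, 23]
arr[2]=1 <= 23: swap with position 2, array becomes [8, 15, 1, 4, 16, 30, 23]
arr[3]=4 <= 23: swap with position 3, array becomes [8, 15, 1, 4, 16, 30, 23]
arr[4]=16 <= 23: swap with position 4, array becomes [8, 15, 1, 4, 16, 30, 23]
arr[5]=30 > 23: no swap

Place pivot at position 5: [8, 15, 1, 4, 16, 23, 30]
Pivot position: 5

After partitioning with pivot 23, the array becomes [8, 15, 1, 4, 16, 23, 30]. The pivot is placed at index 5. All elements to the left of the pivot are <= 23, and all elements to the right are > 23.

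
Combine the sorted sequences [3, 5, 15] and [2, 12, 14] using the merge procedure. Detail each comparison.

Merging process:

Compare 3 vs 2: take 2 from right. Merged: [2]
Compare 3 vs 12: take 3 from left. Merged: [2, 3]
Compare 5 vs 12: take 5 from left. Merged: [2, 3, 5]
Compare 15 vs 12: take 12 from right. Merged: [2, 3, 5, 12]
Compare 15 vs 14: take 14 from right. Merged: [2, 3, 5, 12, 14]
Append remaining from left: [15]. Merged: [2, 3, 5, 12, 14, 15]

Final merged array: [2, 3, 5, 12, 14, 15]
Total comparisons: 5

The merged array is [2, 3, 5, 12, 14, 15], requiring 5 comparisons. The merge step runs in O(n) time where n is the total number of elements.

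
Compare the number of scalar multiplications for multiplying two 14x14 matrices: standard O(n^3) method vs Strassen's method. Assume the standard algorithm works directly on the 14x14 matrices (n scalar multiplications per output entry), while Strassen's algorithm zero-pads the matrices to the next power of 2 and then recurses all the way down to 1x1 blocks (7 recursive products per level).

Matrix multiplication for 14x14 matrices:

Strassen's algorithm requires power-of-2 dimensions. Pad 14x14 to 16x16 (next power of 2).

Standard algorithm: 14^3 = 2744 multiplications
Strassen's algorithm: 7^(log2(16)) = 7^4 = 2401 multiplications
Savings: 2744 - 2401 = 343 multiplications

Standard: 2744 multiplications (14^3). Strassen: 2401 multiplications (7^4, after padding to 16x16). Strassen reduces 8 recursive multiplications to 7 at each level.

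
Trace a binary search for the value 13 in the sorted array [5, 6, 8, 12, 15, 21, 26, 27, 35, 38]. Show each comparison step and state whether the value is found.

Binary search for 13 in [5, 6, 8, 12, 15, 21, 26, 27, 35, 38]:

lo=0, hi=9, mid=4, arr[mid]=15 -> 15 > 13, search left half
lo=0, hi=3, mid=1, arr[mid]=6 -> 6 < 13, search right half
lo=2, hi=3, mid=2, arr[mid]=8 -> 8 < 13, search right half
lo=3, hi=3, mid=3, arr[mid]=12 -> 12 < 13, search right half
lo=4 > hi=3, target 13 not found

Binary search determines that 13 is not in the array after 4 comparisons. The search space was exhausted without finding the target.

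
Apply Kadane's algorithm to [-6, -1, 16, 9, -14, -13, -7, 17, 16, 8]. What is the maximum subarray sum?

Using Kadane's algorithm on [-6, -1, 16, 9, -14, -13, -7, 17, 16, 8]:

Scanning through the array:
Position 1 (value -1): max_ending_here = -1, max_so_far = -1
Position 2 (value 16): max_ending_here = 16, max_so_far = 16
Position 3 (value 9): max_ending_here = 25, max_so_far = 25
Position 4 (value -14): max_ending_here = 11, max_so_far = 25
Position 5 (value -13): max_ending_here = -2, max_so_far = 25
Position 6 (value -7): max_ending_here = -7, max_so_far = 25
Position 7 (value 17): max_ending_here = 17, max_so_far = 25
Position 8 (value 16): max_ending_here = 33, max_so_far = 33
Position 9 (value 8): max_ending_here = 41, max_so_far = 41

Maximum subarray: [17, 16, 8]
Maximum sum: 41

The maximum subarray is [17, 16, 8] with sum 41. This subarray runs from index 7 to index 9.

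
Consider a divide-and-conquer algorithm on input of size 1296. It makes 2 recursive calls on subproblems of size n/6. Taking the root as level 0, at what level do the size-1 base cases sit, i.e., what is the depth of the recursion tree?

For divide and conquer with division factor 6:

Problem sizes at each level:
Level 0: 1296
Level 1: 216
Level 2: 36
Level 3: 6
Level 4: 1

The root is level 0 and the size-1 base case is level 4 (the tree spans levels 0 through 4, i.e. 5 levels counting the root), so the depth is the number of divisions: log_6(1296) = 4

The recursion tree depth is log_6(1296) = 4. At each level, the problem size is divided by 6, so it takes 4 divisions to reduce to a base case of size 1. The algorithm makes 2 recursive calls at each level.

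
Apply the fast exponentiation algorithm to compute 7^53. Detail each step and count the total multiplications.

Computing 7^53 by squaring (build up from 7^1; each line after the first costs one multiplication):

7^1 = 7
7^2 = (7^1)^2 = 7^2 = 49
7^3 = 7 * 7^2 = 7 * 49 = 343
7^6 = (7^3)^2 = 343^2 = 117649
7^12 = (7^6)^2 = 117649^2 = 13841287201
7^13 = 7 * 7^12 = 7 * 13841287201 = 96889010407
7^26 = (7^13)^2 = 96889010407^2 = 9387480337647754305649
7^52 = (7^26)^2 = 9387480337647754305649^2 = 88124787089723195184393736687912818113311201
7^53 = 7 * 7^52 = 7 * 88124787089723195184393736687912818113311201 = 616873509628062366290756156815389726793178407

Result: 616873509628062366290756156815389726793178407
Multiplications needed: 8 (8 lines after 7^1)

7^53 = 616873509628062366290756156815389726793178407. Using exponentiation by squaring, this requires 8 multiplications. The key idea: if the exponent is even, square the half-power; if odd, multiply by the base once.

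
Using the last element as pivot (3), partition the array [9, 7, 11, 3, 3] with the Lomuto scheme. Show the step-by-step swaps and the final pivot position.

Lomuto partition with pivot = 3:

Initial array: [9, 7, 11, 3, 3]

arr[0]=9 > 3: no swap
arr[1]=7 > 3: no swap
arr[2]=11 > 3: no swap
arr[3]=3 <= 3: swap with position 0, array becomes [3, 7, 11, 9, 3]

Place pivot at position 1: [3, 3, 11, 9, 7]
Pivot position: 1

After partitioning with pivot 3, the array becomes [3, 3, 11, 9, 7]. The pivot is placed at index 1. All elements to the left of the pivot are <= 3, and all elements to the right are > 3.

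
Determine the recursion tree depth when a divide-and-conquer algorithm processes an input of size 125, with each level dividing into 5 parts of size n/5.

For divide and conquer with division factor 5:

Problem sizes at each level:
Level 0: 125
Level 1: 25
Level 2: 5
Level 3: 1

The root is level 0 and the size-1 base case is level 3 (the tree spans levels 0 through 3, i.e. 4 levels counting the root), so the depth is the number of divisions: log_5(125) = 3

The recursion tree depth is log_5(125) = 3. At each level, the problem size is divided by 5, so it takes 3 divisions to reduce to a base case of size 1. The algorithm makes 5 recursive calls at each level.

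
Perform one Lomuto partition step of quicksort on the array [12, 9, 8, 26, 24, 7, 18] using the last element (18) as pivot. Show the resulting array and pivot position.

Lomuto partition with pivot = 18:

Initial array: [12, 9, 8, 26, 24, 7, 18]

arr[0]=12 <= 18: swap with position 0, array becomes [12, 9, 8, 26, 24, 7, 18]
arr[1]=9 <= 18: swap with position 1, array becomes [12, 9, 8, 26, 24, 7, 18]
arr[2]=8 <= 18: swap with position 2, array becomes [12, 9, 8, 26, 24, 7, 18]
arr[3]=26 > 18: no swap
arr[4]=24 > 18: no swap
arr[5]=7 <= 18: swap with position 3, array becomes [12, 9, 8, 7, 24, 26, 18]

Place pivot at position 4: [12, 9, 8, 7, 18, 26, 24]
Pivot position: 4

After partitioning with pivot 18, the array becomes [12, 9, 8, 7, 18, 26, 24]. The pivot is placed at index 4. All elements to the left of the pivot are <= 18, and all elements to the right are > 18.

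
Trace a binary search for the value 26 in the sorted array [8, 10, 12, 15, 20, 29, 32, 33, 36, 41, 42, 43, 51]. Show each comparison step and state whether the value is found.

Binary search for 26 in [8, 10, 12, 15, 20, 29, 32, 33, 36, 41, 42, 43, 51]:

lo=0, hi=12, mid=6, arr[mid]=32 -> 32 > 26, search left half
lo=0, hi=5, mid=2, arr[mid]=12 -> 12 < 26, search right half
lo=3, hi=5, mid=4, arr[mid]=20 -> 20 < 26, search right half
lo=5, hi=5, mid=5, arr[mid]=29 -> 29 > 26, search left half
lo=5 > hi=4, target 26 not found

Binary search determines that 26 is not in the array after 4 comparisons. The search space was exhausted without finding the target.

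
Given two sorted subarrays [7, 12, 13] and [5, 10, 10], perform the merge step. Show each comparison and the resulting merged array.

Merging process:

Compare 7 vs 5: take 5 from right. Merged: [5]
Compare 7 vs 10: take 7 from left. Merged: [5, 7]
Compare 12 vs 10: take 10 from right. Merged: [5, 7, 10]
Compare 12 vs 10: take 10 from right. Merged: [5, 7, 10, 10]
Append remaining from left: [12, 13]. Merged: [5, 7, 10, 10, 12, 13]

Final merged array: [5, 7, 10, 10, 12, 13]
Total comparisons: 4

The merged array is [5, 7, 10, 10, 12, 13], requiring 4 comparisons. The merge step runs in O(n) time where n is the total number of elements.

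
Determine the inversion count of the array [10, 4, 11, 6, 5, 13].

Finding inversions in [10, 4, 11, 6, 5, 13]:

(0, 1): arr[0]=10 > arr[1]=4
(0, 3): arr[0]=10 > arr[3]=6
(0, 4): arr[0]=10 > arr[4]=5
(2, 3): arr[2]=11 > arr[3]=6
(2, 4): arr[2]=11 > arr[4]=5
(3, 4): arr[3]=6 > arr[4]=5

Total inversions: 6

The array has 6 inversion(s): (0,1), (0,3), (0,4), (2,3), (2,4), (3,4). Each pair (i,j) satisfies i < j and arr[i] > arr[j].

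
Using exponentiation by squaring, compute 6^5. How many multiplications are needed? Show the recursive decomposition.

Computing 6^5 by squaring (build up from 6^1; each line after the first costs one multiplication):

6^1 = 6
6^2 = (6^1)^2 = 6^2 = 36
6^4 = (6^2)^2 = 36^2 = 1296
6^5 = 6 * 6^4 = 6 * 1296 = 7776

Result: 7776
Multiplications needed: 3 (3 lines after 6^1)

6^5 = 7776. Using exponentiation by squaring, this requires 3 multiplications. The key idea: if the exponent is even, square the half-power; if odd, multiply by the base once.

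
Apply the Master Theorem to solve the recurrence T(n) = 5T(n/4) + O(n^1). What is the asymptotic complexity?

Master Theorem for T(n) = 5T(n/4) + O(n^1):

a = 5, b = 4, c = 1
log_b(a) = log_4(5) = 1.1610

Case 1: c = 1 < log_4(5) = 1.1610
T(n) = O(n^(log_4 5))

For T(n) = 5T(n/4) + O(n^1): log_4(5) = 1.1610. This is Case 1 of the Master Theorem (c < log_b(a), work dominated by leaves), giving O(n^(log_4 5)).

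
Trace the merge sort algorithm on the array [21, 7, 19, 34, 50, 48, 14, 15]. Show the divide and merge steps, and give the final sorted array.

Merge sort trace:

Split: [21, 7, 19, 34, 50, 48, 14, 15] -> [21, 7, 19, 34] and [50, 48, 14, 15]
  Split: [21, 7, 19, 34] -> [21, 7] and [19, 34]
    Split: [21, 7] -> [21] and [7]
    Merge: [21] + [7] -> [7, 21]
    Split: [19, 34] -> [19] and [34]
    Merge: [19] + [34] -> [19, 34]
  Merge: [7, 21] + [19, 34] -> [7, 19, 21, 34]
  Split: [50, 48, 14, 15] -> [50, 48] and [14, 15]
    Split: [50, 48] -> [50] and [48]
    Merge: [50] + [48] -> [48, 50]
    Split: [14, 15] -> [14] and [15]
    Merge: [14] + [15] -> [14, 15]
  Merge: [48, 50] + [14, 15] -> [14, 15, 48, 50]
Merge: [7, 19, 21, 34] + [14, 15, 48, 50] -> [7, 14, 15, 19, 21, 34, 48, 50]

Final sorted array: [7, 14, 15, 19, 21, 34, 48, 50]

The merge sort proceeds by recursively splitting the array and merging sorted halves.
After all merges, the sorted array is [7, 14, 15, 19, 21, 34, 48, 50].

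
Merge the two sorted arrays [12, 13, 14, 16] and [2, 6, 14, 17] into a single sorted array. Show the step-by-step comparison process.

Merging process:

Compare 12 vs 2: take 2 from right. Merged: [2]
Compare 12 vs 6: take 6 from right. Merged: [2, 6]
Compare 12 vs 14: take 12 from left. Merged: [2, 6, 12]
Compare 13 vs 14: take 13 from left. Merged: [2, 6, 12, 13]
Compare 14 vs 14: take 14 from left. Merged: [2, 6, 12, 13, 14]
Compare 16 vs 14: take 14 from right. Merged: [2, 6, 12, 13, 14, 14]
Compare 16 vs 17: take 16 from left. Merged: [2, 6, 12, 13, 14, 14, 16]
Append remaining from right: [17]. Merged: [2, 6, 12, 13, 14, 14, 16, 17]

Final merged array: [2, 6, 12, 13, 14, 14, 16, 17]
Total comparisons: 7

The merged array is [2, 6, 12, 13, 14, 14, 16, 17], requiring 7 comparisons. The merge step runs in O(n) time where n is the total number of elements.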